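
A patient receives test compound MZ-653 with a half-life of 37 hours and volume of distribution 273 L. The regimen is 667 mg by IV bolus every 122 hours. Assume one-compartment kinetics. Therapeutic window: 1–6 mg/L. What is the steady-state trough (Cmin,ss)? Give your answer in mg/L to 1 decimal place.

0.3 mg/L

τ/t½ = 122/37 ≈ 3.2973, so fraction remaining f = (1/2)^(122/37) ≈ 0.1017.
At steady state, accumulation factor R = 1/(1 − e^(−kτ)) ≈ 1.1132.
Single-dose peak C₀ = D/Vd = 667/273 ≈ 2.443 mg/L.
Cmax,ss = C₀/(1 − f) ≈ 2.443/0.8983 ≈ 2.720 mg/L.
One interval later, Cmin,ss = Cmax,ss·e^(−kτ) ≈ 2.720 × 0.1017 ≈ 0.277 mg/L.
Trough 0.3 mg/L vs MEC 1 mg/L: subtherapeutic.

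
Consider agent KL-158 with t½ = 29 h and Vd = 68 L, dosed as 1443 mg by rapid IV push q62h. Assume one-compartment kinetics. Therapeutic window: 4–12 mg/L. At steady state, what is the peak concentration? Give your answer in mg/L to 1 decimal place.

27.5 mg/L

k = ln2/t½ = ln2/29 ≈ 0.023902 h⁻¹; fraction remaining f = e^(−kτ) = e^(−0.023902×62) ≈ 0.2272.
At steady state, accumulation factor R = 1/(1 − e^(−kτ)) ≈ 1.2940.
Each bolus raises the concentration by D/Vd = 1443/68 ≈ 21.221 mg/L.
Cmax,ss = C₀/(1 − f) ≈ 21.221/0.7728 ≈ 27.460 mg/L.
Peak 27.5 mg/L vs MTC 12 mg/L: exceeds toxic threshold.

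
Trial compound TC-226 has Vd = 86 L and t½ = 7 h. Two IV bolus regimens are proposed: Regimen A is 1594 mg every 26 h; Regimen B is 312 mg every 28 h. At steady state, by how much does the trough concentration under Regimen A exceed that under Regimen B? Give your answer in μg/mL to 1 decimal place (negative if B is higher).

1.3 μg/mL

Regimen A: f = (1/2)^(26/7) ≈ 0.0762; Cmin,ss = (1594/86)·f/(1−f) ≈ 1.529 μg/mL.
Regimen B: f = (1/2)^(28/7) ≈ 0.0625; Cmin,ss = (312/86)·f/(1−f) ≈ 0.242 μg/mL.
Difference ≈ 1.529 − 0.242 ≈ 1.287 μg/mL.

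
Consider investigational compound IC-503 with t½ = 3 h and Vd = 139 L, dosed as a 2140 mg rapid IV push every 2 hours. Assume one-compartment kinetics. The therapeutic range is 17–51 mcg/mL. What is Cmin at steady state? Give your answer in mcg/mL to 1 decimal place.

26.2 mcg/mL

Over one 2-h interval, 2/3 ≈ 0.66667 half-lives elapse, leaving f ≈ 0.6300 of each dose.
Single-dose peak C₀ = D/Vd = 2140/139 ≈ 15.396 mcg/mL.
Steady-state trough Cmin,ss = C₀·f/(1−f) ≈ 15.396 × 0.6300/0.3700 ≈ 26.215 mcg/mL.
Trough 26.2 mcg/mL vs MEC 17 mcg/mL: adequate.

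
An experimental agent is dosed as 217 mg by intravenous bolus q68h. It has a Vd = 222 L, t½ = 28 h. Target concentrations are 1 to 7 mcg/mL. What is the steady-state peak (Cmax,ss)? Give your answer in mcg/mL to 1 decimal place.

1.2 mcg/mL

Over one 68-h interval, 68/28 ≈ 2.4286 half-lives elapse, leaving f ≈ 0.1857 of each dose.
At steady state, accumulation factor R = 1/(1 − e^(−kτ)) ≈ 1.2280.
Single-dose peak C₀ = D/Vd = 217/222 ≈ 0.977 mcg/mL.
Steady-state peak Cmax,ss = C₀·R ≈ 0.977 × 1.2280 ≈ 1.200 mcg/mL.
Peak 1.2 mcg/mL vs MTC 7 mcg/mL: below toxic threshold.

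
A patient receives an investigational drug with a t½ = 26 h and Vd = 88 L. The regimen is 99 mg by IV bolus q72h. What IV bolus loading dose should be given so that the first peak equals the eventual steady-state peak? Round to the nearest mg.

f = (1/2)^(72/26) ≈ 0.146683; accumulation ratio R = 1/(1−f) ≈ 1.17190.
Loading dose to hit Cmax,ss on first dose: D_load = D_maint·R ≈ 99 × 1.17190 ≈ 116.02 mg.

116 mg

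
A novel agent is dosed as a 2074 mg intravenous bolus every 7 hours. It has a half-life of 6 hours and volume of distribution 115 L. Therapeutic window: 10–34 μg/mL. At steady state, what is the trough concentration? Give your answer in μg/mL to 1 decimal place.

Over one 7-h interval, 7/6 ≈ 1.1667 half-lives elapse, leaving f ≈ 0.4454 of each dose.
Accumulation ratio R = 1/(1 − f) ≈ 1/0.5546 ≈ 1.8031.
Each bolus raises the concentration by D/Vd = 2074/115 ≈ 18.035 μg/mL.
Cmax,ss = C₀/(1 − f) ≈ 18.035/0.5546 ≈ 32.519 μg/mL.
One interval later, Cmin,ss = Cmax,ss·e^(−kτ) ≈ 32.519 × 0.4454 ≈ 14.484 μg/mL.
Trough 14.5 μg/mL vs MEC 10 μg/mL: adequate.

14.5 μg/mL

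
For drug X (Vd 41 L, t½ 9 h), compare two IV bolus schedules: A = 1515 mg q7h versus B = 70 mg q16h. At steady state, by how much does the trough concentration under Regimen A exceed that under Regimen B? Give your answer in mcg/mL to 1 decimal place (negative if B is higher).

51.0 mcg/mL

Regimen A: f = (1/2)^(7/9) ≈ 0.5833; Cmin,ss = (1515/41)·f/(1−f) ≈ 51.725 mcg/mL.
Regimen B: f = (1/2)^(16/9) ≈ 0.2916; Cmin,ss = (70/41)·f/(1−f) ≈ 0.703 mcg/mL.
Difference ≈ 51.725 − 0.703 ≈ 51.022 mcg/mL.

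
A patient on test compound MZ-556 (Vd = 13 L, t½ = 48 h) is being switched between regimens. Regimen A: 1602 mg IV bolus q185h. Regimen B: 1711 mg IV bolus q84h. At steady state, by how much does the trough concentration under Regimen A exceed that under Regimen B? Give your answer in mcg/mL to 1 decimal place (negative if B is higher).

Regimen A: f = (1/2)^(185/48) ≈ 0.0691; Cmin,ss = (1602/13)·f/(1−f) ≈ 9.147 mcg/mL.
Regimen B: f = (1/2)^(84/48) ≈ 0.2973; Cmin,ss = (1711/13)·f/(1−f) ≈ 55.684 mcg/mL.
Difference ≈ 9.147 − 55.684 ≈ -46.537 mcg/mL.

-46.5 mcg/mL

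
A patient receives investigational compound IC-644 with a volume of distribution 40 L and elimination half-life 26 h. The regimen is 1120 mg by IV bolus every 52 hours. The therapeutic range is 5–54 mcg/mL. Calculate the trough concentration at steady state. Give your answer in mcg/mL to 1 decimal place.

9.3 mcg/mL

The dosing interval is 2 half-lives, so f = 2^(−2) = 0.25.
Accumulation ratio R = 1/(1 − f) = 1/0.75 = 4/3.
Single-dose peak C₀ = D/Vd = 1120/40 = 28 mcg/mL.
Steady-state peak Cmax,ss = C₀·R = 28 × 4/3 ≈ 37.333 mcg/mL.
Steady-state trough Cmin,ss = Cmax,ss·f ≈ 37.333 × 0.25 ≈ 9.333 mcg/mL.
Trough 9.3 mcg/mL vs MEC 5 mcg/mL: adequate.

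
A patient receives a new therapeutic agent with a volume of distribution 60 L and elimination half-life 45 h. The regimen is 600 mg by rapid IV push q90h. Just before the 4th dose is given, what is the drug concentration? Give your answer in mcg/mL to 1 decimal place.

f = (1/2)^(τ/t½) = (1/2)^(90/45) ≈ 0.2500.
C₀ = D/Vd = 600/60 ≈ 10.000 mcg/mL.
Before the 4th dose, 3 doses have been given. Superposition: Cmin = C₀·(f + f² + … + f^3).
≈ 10.000 × (0.2500 + 0.0625 + 0.0156) ≈ 10.000 × 0.3281 ≈ 3.281 mcg/mL.

3.3 mcg/mL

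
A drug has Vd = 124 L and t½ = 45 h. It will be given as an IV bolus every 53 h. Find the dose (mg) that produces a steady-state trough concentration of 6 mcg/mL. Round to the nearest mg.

939 mg

τ/t½ = 53/45 ≈ 1.1778, so f = (1/2)^(53/45) ≈ 0.442032.
Cmin,ss = (D/Vd)·f/(1−f), so D = Cmin,ss·Vd·(1−f)/f.
D = 6 × 124 × (1−f)/f ≈ 6 × 124 × 1.26228 ≈ 939.14 mg.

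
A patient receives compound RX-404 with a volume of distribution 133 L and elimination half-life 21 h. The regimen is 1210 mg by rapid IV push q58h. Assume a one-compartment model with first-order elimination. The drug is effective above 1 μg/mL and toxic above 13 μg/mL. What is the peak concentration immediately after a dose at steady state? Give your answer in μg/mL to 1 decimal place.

Over one 58-h interval, 58/21 ≈ 2.7619 half-lives elapse, leaving f ≈ 0.1474 of each dose.
Accumulation ratio R = 1/(1 − f) ≈ 1/0.8526 ≈ 1.1729.
Each bolus raises the concentration by D/Vd = 1210/133 ≈ 9.098 μg/mL.
Steady-state peak Cmax,ss = C₀·R ≈ 9.098 × 1.1729 ≈ 10.671 μg/mL.
Peak 10.7 μg/mL vs MTC 13 μg/mL: below toxic threshold.

10.7 μg/mL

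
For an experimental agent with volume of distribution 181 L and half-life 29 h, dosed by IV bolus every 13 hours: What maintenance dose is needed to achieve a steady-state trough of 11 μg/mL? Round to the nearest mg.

726 mg

τ/t½ = 13/29 ≈ 0.44828, so f = (1/2)^(13/29) ≈ 0.732918.
Cmin,ss = (D/Vd)·f/(1−f), so D = Cmin,ss·Vd·(1−f)/f.
D = 11 × 181 × (1−f)/f ≈ 11 × 181 × 0.36441 ≈ 725.54 mg.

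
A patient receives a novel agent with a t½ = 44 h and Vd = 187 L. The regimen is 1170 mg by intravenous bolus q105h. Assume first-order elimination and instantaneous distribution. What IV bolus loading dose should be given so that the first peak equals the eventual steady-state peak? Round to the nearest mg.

f = (1/2)^(105/44) ≈ 0.191264; accumulation ratio R = 1/(1−f) ≈ 1.23650.
Loading dose to hit Cmax,ss on first dose: D_load = D_maint·R ≈ 1170 × 1.23650 ≈ 1446.70 mg.

1447 mg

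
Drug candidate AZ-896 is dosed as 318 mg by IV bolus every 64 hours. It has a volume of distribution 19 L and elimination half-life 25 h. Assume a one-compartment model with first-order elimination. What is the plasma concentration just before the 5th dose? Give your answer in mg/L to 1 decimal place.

f = (1/2)^(τ/t½) = (1/2)^(64/25) ≈ 0.1696.
C₀ = D/Vd = 318/19 ≈ 16.737 mg/L.
Before the 5th dose, 4 doses have been given. Superposition: Cmin = C₀·(f + f² + … + f^4).
≈ 16.737 × (0.1696 + 0.0288 + 0.0049 + 0.0008) ≈ 16.737 × 0.2041 ≈ 3.416 mg/L.

3.4 mg/L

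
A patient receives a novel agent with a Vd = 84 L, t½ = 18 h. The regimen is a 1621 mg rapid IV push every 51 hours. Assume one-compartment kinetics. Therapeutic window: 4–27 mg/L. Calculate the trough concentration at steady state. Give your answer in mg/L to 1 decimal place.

τ/t½ = 51/18 ≈ 2.8333, so fraction remaining f = (1/2)^(51/18) ≈ 0.1403.
Accumulation ratio R = 1/(1 − f) ≈ 1/0.8597 ≈ 1.1632.
Each bolus raises the concentration by D/Vd = 1621/84 ≈ 19.298 mg/L.
Cmax,ss = C₀/(1 − f) ≈ 19.298/0.8597 ≈ 22.447 mg/L.
Steady-state trough Cmin,ss = Cmax,ss·f ≈ 22.447 × 0.1403 ≈ 3.149 mg/L.
Trough 3.1 mg/L vs MEC 4 mg/L: subtherapeutic.

3.1 mg/L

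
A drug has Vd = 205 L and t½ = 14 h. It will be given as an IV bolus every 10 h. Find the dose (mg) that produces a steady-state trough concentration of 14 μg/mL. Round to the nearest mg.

1839 mg

τ/t½ = 10/14 ≈ 0.71429, so f = (1/2)^(10/14) ≈ 0.609507.
Cmin,ss = (D/Vd)·f/(1−f), so D = Cmin,ss·Vd·(1−f)/f.
D = 14 × 205 × (1−f)/f ≈ 14 × 205 × 0.64067 ≈ 1838.72 mg.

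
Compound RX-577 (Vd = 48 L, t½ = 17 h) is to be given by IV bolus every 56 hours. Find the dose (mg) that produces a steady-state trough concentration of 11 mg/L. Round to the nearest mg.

τ/t½ = 56/17 ≈ 3.2941, so f = (1/2)^(56/17) ≈ 0.101946.
Cmin,ss = (D/Vd)·f/(1−f), so D = Cmin,ss·Vd·(1−f)/f.
D = 11 × 48 × (1−f)/f ≈ 11 × 48 × 8.80911 ≈ 4651.21 mg.

4651 mg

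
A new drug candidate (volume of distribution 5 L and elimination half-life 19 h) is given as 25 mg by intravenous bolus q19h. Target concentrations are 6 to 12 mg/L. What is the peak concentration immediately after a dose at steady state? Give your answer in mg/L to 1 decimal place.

The dosing interval is 1 half-life, so f = 2^(−1) = 0.5.
At steady state, R = 1/(1 − 0.5) = 2/1.
Single-dose peak C₀ = D/Vd = 25/5 = 5 mg/L.
Steady-state peak Cmax,ss = C₀·R = 5 × 2/1 ≈ 10.000 mg/L.
Peak 10.0 mg/L vs MTC 12 mg/L: below toxic threshold.

10.0 mg/L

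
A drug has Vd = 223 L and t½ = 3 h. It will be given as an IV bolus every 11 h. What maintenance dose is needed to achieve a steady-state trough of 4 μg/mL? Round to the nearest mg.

10436 mg

τ/t½ = 11/3 ≈ 3.6667, so f = (1/2)^(11/3) ≈ 0.078745.
Cmin,ss = (D/Vd)·f/(1−f), so D = Cmin,ss·Vd·(1−f)/f.
D = 4 × 223 × (1−f)/f ≈ 4 × 223 × 11.69922 ≈ 10435.70 mg.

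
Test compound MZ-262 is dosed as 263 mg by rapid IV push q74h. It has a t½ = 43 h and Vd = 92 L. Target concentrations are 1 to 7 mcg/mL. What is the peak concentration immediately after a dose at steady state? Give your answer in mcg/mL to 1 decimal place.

τ/t½ = 74/43 ≈ 1.7209, so fraction remaining f = (1/2)^(74/43) ≈ 0.3034.
At steady state, accumulation factor R = 1/(1 − e^(−kτ)) ≈ 1.4355.
Each bolus raises the concentration by D/Vd = 263/92 ≈ 2.859 mcg/mL.
Steady-state peak Cmax,ss = C₀·R ≈ 2.859 × 1.4355 ≈ 4.104 mcg/mL.
Peak 4.1 mcg/mL vs MTC 7 mcg/mL: below toxic threshold.

4.1 mcg/mL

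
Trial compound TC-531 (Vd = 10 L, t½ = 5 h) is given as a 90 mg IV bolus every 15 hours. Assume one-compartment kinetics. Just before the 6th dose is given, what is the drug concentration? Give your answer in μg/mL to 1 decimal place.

1.3 μg/mL

f = (1/2)^(τ/t½) = (1/2)^(15/5) ≈ 0.1250.
C₀ = D/Vd = 90/10 ≈ 9.000 μg/mL.
Before the 6th dose, 5 doses have been given. Superposition: Cmin = C₀·(f + f² + … + f^5).
≈ 9.000 × (0.1250 + 0.0156 + 0.0020 + 0.0002 + 0.0000) ≈ 9.000 × 0.1428 ≈ 1.285 μg/mL.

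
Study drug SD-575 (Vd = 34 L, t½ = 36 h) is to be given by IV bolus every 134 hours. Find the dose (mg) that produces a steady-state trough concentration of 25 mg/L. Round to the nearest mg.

10368 mg

τ/t½ = 134/36 ≈ 3.7222, so f = (1/2)^(134/36) ≈ 0.075770.
Cmin,ss = (D/Vd)·f/(1−f), so D = Cmin,ss·Vd·(1−f)/f.
D = 25 × 34 × (1−f)/f ≈ 25 × 34 × 12.19784 ≈ 10368.16 mg.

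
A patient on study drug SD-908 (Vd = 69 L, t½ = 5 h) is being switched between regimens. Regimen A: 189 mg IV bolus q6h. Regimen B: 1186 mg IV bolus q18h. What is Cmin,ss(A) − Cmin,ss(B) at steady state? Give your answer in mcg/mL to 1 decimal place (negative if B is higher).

Regimen A: f = (1/2)^(6/5) ≈ 0.4353; Cmin,ss = (189/69)·f/(1−f) ≈ 2.111 mcg/mL.
Regimen B: f = (1/2)^(18/5) ≈ 0.0825; Cmin,ss = (1186/69)·f/(1−f) ≈ 1.546 mcg/mL.
Difference ≈ 2.111 − 1.546 ≈ 0.565 mcg/mL.

0.6 mcg/mL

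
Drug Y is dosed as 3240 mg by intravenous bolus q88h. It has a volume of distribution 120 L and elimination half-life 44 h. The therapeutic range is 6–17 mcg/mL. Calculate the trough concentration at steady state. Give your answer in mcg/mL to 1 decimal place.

9.0 mcg/mL

The dosing interval is 2 half-lives, so f = 2^(−2) = 0.25.
Accumulation ratio R = 1/(1 − f) = 1/0.75 = 4/3.
Single-dose peak C₀ = D/Vd = 3240/120 = 27 mcg/mL.
Steady-state peak Cmax,ss = C₀·R = 27 × 4/3 ≈ 36.000 mcg/mL.
Steady-state trough Cmin,ss = Cmax,ss·f ≈ 36.000 × 0.25 ≈ 9.000 mcg/mL.
Trough 9.0 mcg/mL vs MEC 6 mcg/mL: adequate.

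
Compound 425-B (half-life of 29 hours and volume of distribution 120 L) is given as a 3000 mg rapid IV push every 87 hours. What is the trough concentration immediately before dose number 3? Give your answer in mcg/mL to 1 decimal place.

3.5 mcg/mL

f = (1/2)^(τ/t½) = (1/2)^(87/29) ≈ 0.1250.
C₀ = D/Vd = 3000/120 ≈ 25.000 mcg/mL.
Before the 3rd dose, 2 doses have been given. Superposition: Cmin = C₀·(f + f²).
≈ 25.000 × (0.1250 + 0.0156) ≈ 25.000 × 0.1406 ≈ 3.515 mcg/mL.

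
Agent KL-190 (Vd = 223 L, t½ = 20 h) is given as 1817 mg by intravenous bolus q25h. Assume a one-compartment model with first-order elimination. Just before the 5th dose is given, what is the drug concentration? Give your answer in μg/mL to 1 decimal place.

5.7 μg/mL

f = (1/2)^(τ/t½) = (1/2)^(25/20) ≈ 0.4204.
C₀ = D/Vd = 1817/223 ≈ 8.148 μg/mL.
Before the 5th dose, 4 doses have been given. Superposition: Cmin = C₀·(f + f² + … + f^4).
≈ 8.148 × (0.4204 + 0.1767 + 0.0743 + 0.0312) ≈ 8.148 × 0.7026 ≈ 5.725 μg/mL.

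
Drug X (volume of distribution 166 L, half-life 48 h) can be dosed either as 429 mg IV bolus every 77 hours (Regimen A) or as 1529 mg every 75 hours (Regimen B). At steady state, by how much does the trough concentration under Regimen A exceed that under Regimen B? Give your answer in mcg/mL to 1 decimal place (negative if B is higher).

Regimen A: f = (1/2)^(77/48) ≈ 0.3289; Cmin,ss = (429/166)·f/(1−f) ≈ 1.267 mcg/mL.
Regimen B: f = (1/2)^(75/48) ≈ 0.3386; Cmin,ss = (1529/166)·f/(1−f) ≈ 4.715 mcg/mL.
Difference ≈ 1.267 − 4.715 ≈ -3.448 mcg/mL.

-3.4 mcg/mL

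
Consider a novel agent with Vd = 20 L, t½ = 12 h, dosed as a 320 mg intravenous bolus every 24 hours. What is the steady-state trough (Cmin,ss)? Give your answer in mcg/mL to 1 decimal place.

5.3 mcg/mL

τ = 24 h = 2 half-lives, so f = (1/2)^2 = 0.25.
Accumulation ratio R = 1/(1 − f) = 1/0.75 = 4/3.
Single-dose peak C₀ = D/Vd = 320/20 = 16 mcg/mL.
Steady-state peak Cmax,ss = C₀·R = 16 × 4/3 ≈ 21.333 mcg/mL.
Steady-state trough Cmin,ss = Cmax,ss·f ≈ 21.333 × 0.25 ≈ 5.333 mcg/mL.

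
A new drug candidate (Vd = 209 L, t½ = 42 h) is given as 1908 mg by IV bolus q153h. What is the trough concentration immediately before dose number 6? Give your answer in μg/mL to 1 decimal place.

f = (1/2)^(τ/t½) = (1/2)^(153/42) ≈ 0.0801.
C₀ = D/Vd = 1908/209 ≈ 9.129 μg/mL.
Before the 6th dose, 5 doses have been given. Superposition: Cmin = C₀·(f + f² + … + f^5).
≈ 9.129 × (0.0801 + 0.0064 + 0.0005 + 0.0000 + 0.0000) ≈ 9.129 × 0.0870 ≈ 0.794 μg/mL.

0.8 μg/mL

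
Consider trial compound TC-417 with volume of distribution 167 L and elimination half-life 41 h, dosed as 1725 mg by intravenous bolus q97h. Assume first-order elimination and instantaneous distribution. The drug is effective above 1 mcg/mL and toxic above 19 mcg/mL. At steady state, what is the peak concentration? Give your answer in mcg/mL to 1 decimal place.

12.8 mcg/mL

τ/t½ = 97/41 ≈ 2.3659, so fraction remaining f = (1/2)^(97/41) ≈ 0.1940.
Accumulation ratio R = 1/(1 − f) ≈ 1/0.8060 ≈ 1.2407.
Single-dose peak C₀ = D/Vd = 1725/167 ≈ 10.329 mcg/mL.
Steady-state peak Cmax,ss = C₀·R ≈ 10.329 × 1.2407 ≈ 12.815 mcg/mL.
Peak 12.8 mcg/mL vs MTC 19 mcg/mL: below toxic threshold.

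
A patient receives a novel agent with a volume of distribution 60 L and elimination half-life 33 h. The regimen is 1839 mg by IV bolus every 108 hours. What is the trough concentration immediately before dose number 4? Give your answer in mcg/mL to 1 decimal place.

f = (1/2)^(τ/t½) = (1/2)^(108/33) ≈ 0.1035.
C₀ = D/Vd = 1839/60 ≈ 30.650 mcg/mL.
Before the 4th dose, 3 doses have been given. Superposition: Cmin = C₀·(f + f² + … + f^3).
≈ 30.650 × (0.1035 + 0.0107 + 0.0011) ≈ 30.650 × 0.1153 ≈ 3.534 mcg/mL.

3.5 mcg/mL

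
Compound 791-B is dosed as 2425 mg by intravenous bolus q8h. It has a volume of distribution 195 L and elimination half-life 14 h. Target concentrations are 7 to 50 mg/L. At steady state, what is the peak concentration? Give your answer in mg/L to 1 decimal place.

38.0 mg/L

Over one 8-h interval, 8/14 ≈ 0.57143 half-lives elapse, leaving f ≈ 0.6730 of each dose.
At steady state, accumulation factor R = 1/(1 − e^(−kτ)) ≈ 3.0581.
Single-dose peak C₀ = D/Vd = 2425/195 ≈ 12.436 mg/L.
Cmax,ss = C₀/(1 − f) ≈ 12.436/0.3270 ≈ 38.031 mg/L.
Peak 38.0 mg/L vs MTC 50 mg/L: below toxic threshold.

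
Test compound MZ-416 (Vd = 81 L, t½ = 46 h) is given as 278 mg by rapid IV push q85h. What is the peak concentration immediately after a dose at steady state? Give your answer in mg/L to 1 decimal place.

τ/t½ = 85/46 ≈ 1.8478, so fraction remaining f = (1/2)^(85/46) ≈ 0.2778.
Accumulation ratio R = 1/(1 − f) ≈ 1/0.7222 ≈ 1.3847.
Each bolus raises the concentration by D/Vd = 278/81 ≈ 3.432 mg/L.
Steady-state peak Cmax,ss = C₀·R ≈ 3.432 × 1.3847 ≈ 4.752 mg/L.

4.8 mg/L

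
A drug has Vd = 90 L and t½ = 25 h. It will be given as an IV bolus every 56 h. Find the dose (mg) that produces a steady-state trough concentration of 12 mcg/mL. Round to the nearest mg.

4022 mg

τ/t½ = 56/25 ≈ 2.24, so f = (1/2)^(56/25) ≈ 0.211686.
Cmin,ss = (D/Vd)·f/(1−f), so D = Cmin,ss·Vd·(1−f)/f.
D = 12 × 90 × (1−f)/f ≈ 12 × 90 × 3.72398 ≈ 4021.90 mg.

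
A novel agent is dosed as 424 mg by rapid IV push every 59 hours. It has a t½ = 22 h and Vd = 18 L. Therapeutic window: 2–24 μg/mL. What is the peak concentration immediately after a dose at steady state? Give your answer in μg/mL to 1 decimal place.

27.9 μg/mL

k = ln2/t½ = ln2/22 ≈ 0.031507 h⁻¹; fraction remaining f = e^(−kτ) = e^(−0.031507×59) ≈ 0.1558.
At steady state, accumulation factor R = 1/(1 − e^(−kτ)) ≈ 1.1846.
Each bolus raises the concentration by D/Vd = 424/18 ≈ 23.556 μg/mL.
Steady-state peak Cmax,ss = C₀·R ≈ 23.556 × 1.1846 ≈ 27.904 μg/mL.
Peak 27.9 μg/mL vs MTC 24 μg/mL: exceeds toxic threshold.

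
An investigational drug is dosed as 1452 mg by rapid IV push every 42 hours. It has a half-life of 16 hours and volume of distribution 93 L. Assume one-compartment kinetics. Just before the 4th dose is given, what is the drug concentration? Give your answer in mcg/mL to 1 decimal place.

f = (1/2)^(τ/t½) = (1/2)^(42/16) ≈ 0.1621.
C₀ = D/Vd = 1452/93 ≈ 15.613 mcg/mL.
Before the 4th dose, 3 doses have been given. Superposition: Cmin = C₀·(f + f² + … + f^3).
≈ 15.613 × (0.1621 + 0.0263 + 0.0043) ≈ 15.613 × 0.1927 ≈ 3.009 mcg/mL.

3.0 mcg/mL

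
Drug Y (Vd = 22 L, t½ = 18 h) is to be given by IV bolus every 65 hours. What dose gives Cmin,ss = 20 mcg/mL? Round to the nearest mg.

τ/t½ = 65/18 ≈ 3.6111, so f = (1/2)^(65/18) ≈ 0.081837.
Cmin,ss = (D/Vd)·f/(1−f), so D = Cmin,ss·Vd·(1−f)/f.
D = 20 × 22 × (1−f)/f ≈ 20 × 22 × 11.21941 ≈ 4936.54 mg.

4937 mg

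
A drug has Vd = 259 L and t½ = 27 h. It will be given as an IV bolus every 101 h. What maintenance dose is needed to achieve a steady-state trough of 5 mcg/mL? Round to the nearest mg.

16017 mg

τ/t½ = 101/27 ≈ 3.7407, so f = (1/2)^(101/27) ≈ 0.074804.
Cmin,ss = (D/Vd)·f/(1−f), so D = Cmin,ss·Vd·(1−f)/f.
D = 5 × 259 × (1−f)/f ≈ 5 × 259 × 12.36827 ≈ 16016.91 mg.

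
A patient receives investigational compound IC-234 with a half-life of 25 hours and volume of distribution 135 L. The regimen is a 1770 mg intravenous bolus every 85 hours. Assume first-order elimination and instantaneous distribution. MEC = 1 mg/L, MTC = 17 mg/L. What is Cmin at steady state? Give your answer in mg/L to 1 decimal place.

1.4 mg/L

τ/t½ = 85/25 ≈ 3.4, so fraction remaining f = (1/2)^(85/25) ≈ 0.0947.
Accumulation ratio R = 1/(1 − f) ≈ 1/0.9053 ≈ 1.1046.
Each bolus raises the concentration by D/Vd = 1770/135 ≈ 13.111 mg/L.
Steady-state peak Cmax,ss = C₀·R ≈ 13.111 × 1.1046 ≈ 14.482 mg/L.
Steady-state trough Cmin,ss = Cmax,ss·f ≈ 14.482 × 0.0947 ≈ 1.371 mg/L.
Trough 1.4 mg/L vs MEC 1 mg/L: adequate.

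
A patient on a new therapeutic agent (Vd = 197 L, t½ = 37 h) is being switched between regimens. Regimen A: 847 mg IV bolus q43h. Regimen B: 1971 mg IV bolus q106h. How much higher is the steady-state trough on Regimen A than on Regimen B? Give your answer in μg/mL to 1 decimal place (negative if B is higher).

Regimen A: f = (1/2)^(43/37) ≈ 0.4468; Cmin,ss = (847/197)·f/(1−f) ≈ 3.473 μg/mL.
Regimen B: f = (1/2)^(106/37) ≈ 0.1373; Cmin,ss = (1971/197)·f/(1−f) ≈ 1.592 μg/mL.
Difference ≈ 3.473 − 1.592 ≈ 1.881 μg/mL.

1.9 μg/mL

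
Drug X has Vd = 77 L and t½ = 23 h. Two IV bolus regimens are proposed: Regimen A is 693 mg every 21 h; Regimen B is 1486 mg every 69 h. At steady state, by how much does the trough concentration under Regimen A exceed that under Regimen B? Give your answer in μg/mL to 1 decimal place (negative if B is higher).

Regimen A: f = (1/2)^(21/23) ≈ 0.5311; Cmin,ss = (693/77)·f/(1−f) ≈ 10.194 μg/mL.
Regimen B: f = (1/2)^(69/23) ≈ 0.1250; Cmin,ss = (1486/77)·f/(1−f) ≈ 2.757 μg/mL.
Difference ≈ 10.194 − 2.757 ≈ 7.437 μg/mL.

7.4 μg/mL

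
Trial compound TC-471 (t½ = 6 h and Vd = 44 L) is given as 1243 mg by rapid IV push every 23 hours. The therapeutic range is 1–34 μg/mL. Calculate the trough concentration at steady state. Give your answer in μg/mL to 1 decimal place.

k = ln2/t½ = ln2/6 ≈ 0.115525 h⁻¹; fraction remaining f = e^(−kτ) = e^(−0.115525×23) ≈ 0.0702.
Accumulation ratio R = 1/(1 − f) ≈ 1/0.9298 ≈ 1.0755.
Single-dose peak C₀ = D/Vd = 1243/44 ≈ 28.250 μg/mL.
Cmax,ss = C₀/(1 − f) ≈ 28.250/0.9298 ≈ 30.383 μg/mL.
One interval later, Cmin,ss = Cmax,ss·e^(−kτ) ≈ 30.383 × 0.0702 ≈ 2.133 μg/mL.
Trough 2.1 μg/mL vs MEC 1 μg/mL: adequate.

2.1 μg/mL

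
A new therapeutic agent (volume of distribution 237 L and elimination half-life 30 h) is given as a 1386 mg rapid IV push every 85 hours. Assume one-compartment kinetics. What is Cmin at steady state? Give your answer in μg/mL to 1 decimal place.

Over one 85-h interval, 85/30 ≈ 2.8333 half-lives elapse, leaving f ≈ 0.1403 of each dose.
Each bolus raises the concentration by D/Vd = 1386/237 ≈ 5.848 μg/mL.
Steady-state trough Cmin,ss = C₀·f/(1−f) ≈ 5.848 × 0.1403/0.8597 ≈ 0.954 μg/mL.

1.0 μg/mL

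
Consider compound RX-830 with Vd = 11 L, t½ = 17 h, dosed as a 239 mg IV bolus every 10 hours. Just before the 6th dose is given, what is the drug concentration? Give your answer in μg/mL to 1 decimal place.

f = (1/2)^(τ/t½) = (1/2)^(10/17) ≈ 0.6652.
C₀ = D/Vd = 239/11 ≈ 21.727 μg/mL.
Before the 6th dose, 5 doses have been given. Superposition: Cmin = C₀·(f + f² + … + f^5).
≈ 21.727 × (0.6652 + 0.4425 + 0.2943 + 0.1958 + 0.1302) ≈ 21.727 × 1.7280 ≈ 37.544 μg/mL.

37.5 μg/mL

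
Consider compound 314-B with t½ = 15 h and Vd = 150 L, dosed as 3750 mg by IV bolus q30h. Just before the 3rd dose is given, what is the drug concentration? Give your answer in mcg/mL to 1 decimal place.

f = (1/2)^(τ/t½) = (1/2)^(30/15) ≈ 0.2500.
C₀ = D/Vd = 3750/150 ≈ 25.000 mcg/mL.
Before the 3rd dose, 2 doses have been given. Superposition: Cmin = C₀·(f + f²).
≈ 25.000 × (0.2500 + 0.0625) ≈ 25.000 × 0.3125 ≈ 7.812 mcg/mL.

7.8 mcg/mL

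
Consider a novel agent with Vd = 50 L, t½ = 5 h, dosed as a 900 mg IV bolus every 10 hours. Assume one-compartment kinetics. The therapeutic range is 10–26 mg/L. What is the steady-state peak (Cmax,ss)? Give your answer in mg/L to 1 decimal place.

24.0 mg/L

τ = 10 h = 2 half-lives, so f = (1/2)^2 = 0.25.
Accumulation ratio R = 1/(1 − f) = 1/0.75 = 4/3.
Single-dose peak C₀ = D/Vd = 900/50 = 18 mg/L.
Steady-state peak Cmax,ss = C₀·R = 18 × 4/3 ≈ 24.000 mg/L.
Peak 24.0 mg/L vs MTC 26 mg/L: below toxic threshold.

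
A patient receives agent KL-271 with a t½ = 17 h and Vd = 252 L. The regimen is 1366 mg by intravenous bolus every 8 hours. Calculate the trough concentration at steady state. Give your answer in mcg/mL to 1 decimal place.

14.1 mcg/mL

Over one 8-h interval, 8/17 ≈ 0.47059 half-lives elapse, leaving f ≈ 0.7217 of each dose.
At steady state, accumulation factor R = 1/(1 − e^(−kτ)) ≈ 3.5932.
Each bolus raises the concentration by D/Vd = 1366/252 ≈ 5.421 mcg/mL.
Cmax,ss = C₀/(1 − f) ≈ 5.421/0.2783 ≈ 19.479 mcg/mL.
One interval later, Cmin,ss = Cmax,ss·e^(−kτ) ≈ 19.479 × 0.7217 ≈ 14.058 mcg/mL.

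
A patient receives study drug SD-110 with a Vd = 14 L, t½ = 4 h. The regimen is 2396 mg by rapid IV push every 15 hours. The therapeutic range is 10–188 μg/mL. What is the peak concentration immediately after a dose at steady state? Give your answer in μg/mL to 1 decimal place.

Over one 15-h interval, 15/4 ≈ 3.75 half-lives elapse, leaving f ≈ 0.0743 of each dose.
At steady state, accumulation factor R = 1/(1 − e^(−kτ)) ≈ 1.0803.
Each bolus raises the concentration by D/Vd = 2396/14 ≈ 171.143 μg/mL.
Steady-state peak Cmax,ss = C₀·R ≈ 171.143 × 1.0803 ≈ 184.886 μg/mL.
Peak 184.9 μg/mL vs MTC 188 μg/mL: below toxic threshold.

184.9 μg/mL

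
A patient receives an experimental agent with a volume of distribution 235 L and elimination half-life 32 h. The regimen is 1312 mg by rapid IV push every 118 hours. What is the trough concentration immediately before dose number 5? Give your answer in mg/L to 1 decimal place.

f = (1/2)^(τ/t½) = (1/2)^(118/32) ≈ 0.0776.
C₀ = D/Vd = 1312/235 ≈ 5.583 mg/L.
Before the 5th dose, 4 doses have been given. Superposition: Cmin = C₀·(f + f² + … + f^4).
≈ 5.583 × (0.0776 + 0.0060 + 0.0005 + 0.0000) ≈ 5.583 × 0.0841 ≈ 0.470 mg/L.

0.5 mg/L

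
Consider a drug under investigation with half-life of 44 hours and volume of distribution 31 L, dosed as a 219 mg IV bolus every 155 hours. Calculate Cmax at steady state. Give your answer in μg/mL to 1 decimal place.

7.7 μg/mL

τ/t½ = 155/44 ≈ 3.5227, so fraction remaining f = (1/2)^(155/44) ≈ 0.0870.
At steady state, accumulation factor R = 1/(1 − e^(−kτ)) ≈ 1.0953.
Each bolus raises the concentration by D/Vd = 219/31 ≈ 7.065 μg/mL.
Steady-state peak Cmax,ss = C₀·R ≈ 7.065 × 1.0953 ≈ 7.738 μg/mL.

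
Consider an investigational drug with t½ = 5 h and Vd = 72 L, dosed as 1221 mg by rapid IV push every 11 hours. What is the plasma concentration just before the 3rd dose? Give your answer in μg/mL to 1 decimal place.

f = (1/2)^(τ/t½) = (1/2)^(11/5) ≈ 0.2176.
C₀ = D/Vd = 1221/72 ≈ 16.958 μg/mL.
Before the 3rd dose, 2 doses have been given. Superposition: Cmin = C₀·(f + f²).
≈ 16.958 × (0.2176 + 0.0473) ≈ 16.958 × 0.2649 ≈ 4.492 μg/mL.

4.5 μg/mL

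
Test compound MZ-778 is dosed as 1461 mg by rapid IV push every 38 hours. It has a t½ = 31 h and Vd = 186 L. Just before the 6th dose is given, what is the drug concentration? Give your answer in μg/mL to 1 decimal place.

f = (1/2)^(τ/t½) = (1/2)^(38/31) ≈ 0.4276.
C₀ = D/Vd = 1461/186 ≈ 7.855 μg/mL.
Before the 6th dose, 5 doses have been given. Superposition: Cmin = C₀·(f + f² + … + f^5).
≈ 7.855 × (0.4276 + 0.1828 + 0.0782 + 0.0334 + 0.0143) ≈ 7.855 × 0.7363 ≈ 5.784 μg/mL.

5.8 μg/mL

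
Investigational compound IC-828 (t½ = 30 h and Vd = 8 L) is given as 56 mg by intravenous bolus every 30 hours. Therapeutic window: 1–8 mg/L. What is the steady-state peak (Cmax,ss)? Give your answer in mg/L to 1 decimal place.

τ = 30 h = 1 half-life, so f = (1/2)^1 = 0.5.
Accumulation ratio R = 1/(1 − f) = 1/0.5 = 2/1.
Single-dose peak C₀ = D/Vd = 56/8 = 7 mg/L.
Steady-state peak Cmax,ss = C₀·R = 7 × 2/1 ≈ 14.000 mg/L.
Peak 14.0 mg/L vs MTC 8 mg/L: exceeds toxic threshold.

14.0 mg/L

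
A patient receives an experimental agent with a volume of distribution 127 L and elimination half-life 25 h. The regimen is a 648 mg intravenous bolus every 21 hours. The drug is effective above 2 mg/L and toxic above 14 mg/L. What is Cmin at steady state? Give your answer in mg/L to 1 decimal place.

6.5 mg/L

k = ln2/t½ = ln2/25 ≈ 0.027726 h⁻¹; fraction remaining f = e^(−kτ) = e^(−0.027726×21) ≈ 0.5586.
Accumulation ratio R = 1/(1 − f) ≈ 1/0.4414 ≈ 2.2655.
Single-dose peak C₀ = D/Vd = 648/127 ≈ 5.102 mg/L.
Cmax,ss = C₀/(1 − f) ≈ 5.102/0.4414 ≈ 11.559 mg/L.
One interval later, Cmin,ss = Cmax,ss·e^(−kτ) ≈ 11.559 × 0.5586 ≈ 6.457 mg/L.
Trough 6.5 mg/L vs MEC 2 mg/L: adequate.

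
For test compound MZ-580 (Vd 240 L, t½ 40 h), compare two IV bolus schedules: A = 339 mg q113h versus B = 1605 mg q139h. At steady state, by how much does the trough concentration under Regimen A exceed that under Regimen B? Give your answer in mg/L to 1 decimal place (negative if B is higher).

Regimen A: f = (1/2)^(113/40) ≈ 0.1411; Cmin,ss = (339/240)·f/(1−f) ≈ 0.232 mg/L.
Regimen B: f = (1/2)^(139/40) ≈ 0.0899; Cmin,ss = (1605/240)·f/(1−f) ≈ 0.661 mg/L.
Difference ≈ 0.232 − 0.661 ≈ -0.429 mg/L.

-0.4 mg/L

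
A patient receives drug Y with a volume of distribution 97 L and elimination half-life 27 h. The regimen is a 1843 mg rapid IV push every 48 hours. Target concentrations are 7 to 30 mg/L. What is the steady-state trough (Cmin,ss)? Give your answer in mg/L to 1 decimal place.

τ/t½ = 48/27 ≈ 1.7778, so fraction remaining f = (1/2)^(48/27) ≈ 0.2916.
Single-dose peak C₀ = D/Vd = 1843/97 ≈ 19.000 mg/L.
Steady-state trough Cmin,ss = C₀·f/(1−f) ≈ 19.000 × 0.2916/0.7084 ≈ 7.821 mg/L.
Trough 7.8 mg/L vs MEC 7 mg/L: adequate.

7.8 mg/L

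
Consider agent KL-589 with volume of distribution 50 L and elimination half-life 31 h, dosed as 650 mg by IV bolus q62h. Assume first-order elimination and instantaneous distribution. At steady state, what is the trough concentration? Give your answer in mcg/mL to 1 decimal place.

τ = 62 h = 2 half-lives, so f = (1/2)^2 = 0.25.
At steady state, R = 1/(1 − 0.25) = 4/3.
Single-dose peak C₀ = D/Vd = 650/50 = 13 mcg/mL.
Steady-state peak Cmax,ss = C₀·R = 13 × 4/3 ≈ 17.333 mcg/mL.
Steady-state trough Cmin,ss = Cmax,ss·f ≈ 17.333 × 0.25 ≈ 4.333 mcg/mL.

4.3 mcg/mL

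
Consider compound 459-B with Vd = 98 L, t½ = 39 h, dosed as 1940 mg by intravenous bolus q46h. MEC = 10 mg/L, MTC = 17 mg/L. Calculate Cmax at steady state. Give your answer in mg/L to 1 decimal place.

τ/t½ = 46/39 ≈ 1.1795, so fraction remaining f = (1/2)^(46/39) ≈ 0.4415.
Accumulation ratio R = 1/(1 − f) ≈ 1/0.5585 ≈ 1.7905.
Single-dose peak C₀ = D/Vd = 1940/98 ≈ 19.796 mg/L.
Steady-state peak Cmax,ss = C₀·R ≈ 19.796 × 1.7905 ≈ 35.445 mg/L.
Peak 35.4 mg/L vs MTC 17 mg/L: exceeds toxic threshold.

35.4 mg/L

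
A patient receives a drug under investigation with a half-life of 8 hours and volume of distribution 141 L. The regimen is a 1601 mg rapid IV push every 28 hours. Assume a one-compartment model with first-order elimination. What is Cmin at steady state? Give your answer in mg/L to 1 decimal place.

τ/t½ = 28/8 ≈ 3.5, so fraction remaining f = (1/2)^(28/8) ≈ 0.0884.
Accumulation ratio R = 1/(1 − f) ≈ 1/0.9116 ≈ 1.0970.
Single-dose peak C₀ = D/Vd = 1601/141 ≈ 11.355 mg/L.
Cmax,ss = C₀/(1 − f) ≈ 11.355/0.9116 ≈ 12.456 mg/L.
Steady-state trough Cmin,ss = Cmax,ss·f ≈ 12.456 × 0.0884 ≈ 1.101 mg/L.

1.1 mg/L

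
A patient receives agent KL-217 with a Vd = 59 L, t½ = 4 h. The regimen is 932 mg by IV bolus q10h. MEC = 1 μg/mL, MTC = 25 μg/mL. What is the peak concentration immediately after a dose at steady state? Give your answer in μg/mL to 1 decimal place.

Over one 10-h interval, 10/4 ≈ 2.5 half-lives elapse, leaving f ≈ 0.1768 of each dose.
Accumulation ratio R = 1/(1 − f) ≈ 1/0.8232 ≈ 1.2148.
Each bolus raises the concentration by D/Vd = 932/59 ≈ 15.797 μg/mL.
Cmax,ss = C₀/(1 − f) ≈ 15.797/0.8232 ≈ 19.190 μg/mL.
Peak 19.2 μg/mL vs MTC 25 μg/mL: below toxic threshold.

19.2 μg/mL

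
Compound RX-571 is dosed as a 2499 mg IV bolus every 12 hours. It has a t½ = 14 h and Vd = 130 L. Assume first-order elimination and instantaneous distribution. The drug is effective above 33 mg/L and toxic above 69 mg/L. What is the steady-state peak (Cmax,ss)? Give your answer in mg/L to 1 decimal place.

k = ln2/t½ = ln2/14 ≈ 0.049511 h⁻¹; fraction remaining f = e^(−kτ) = e^(−0.049511×12) ≈ 0.5520.
Accumulation ratio R = 1/(1 − f) ≈ 1/0.4480 ≈ 2.2321.
Each bolus raises the concentration by D/Vd = 2499/130 ≈ 19.223 mg/L.
Steady-state peak Cmax,ss = C₀·R ≈ 19.223 × 2.2321 ≈ 42.908 mg/L.
Peak 42.9 mg/L vs MTC 69 mg/L: below toxic threshold.

42.9 mg/L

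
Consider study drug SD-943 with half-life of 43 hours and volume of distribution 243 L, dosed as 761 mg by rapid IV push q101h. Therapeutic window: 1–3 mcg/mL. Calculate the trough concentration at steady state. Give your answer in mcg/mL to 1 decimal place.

0.8 mcg/mL

τ/t½ = 101/43 ≈ 2.3488, so fraction remaining f = (1/2)^(101/43) ≈ 0.1963.
At steady state, accumulation factor R = 1/(1 − e^(−kτ)) ≈ 1.2442.
Single-dose peak C₀ = D/Vd = 761/243 ≈ 3.132 mcg/mL.
Steady-state peak Cmax,ss = C₀·R ≈ 3.132 × 1.2442 ≈ 3.897 mcg/mL.
One interval later, Cmin,ss = Cmax,ss·e^(−kτ) ≈ 3.897 × 0.1963 ≈ 0.765 mcg/mL.
Trough 0.8 mcg/mL vs MEC 1 mcg/mL: subtherapeutic.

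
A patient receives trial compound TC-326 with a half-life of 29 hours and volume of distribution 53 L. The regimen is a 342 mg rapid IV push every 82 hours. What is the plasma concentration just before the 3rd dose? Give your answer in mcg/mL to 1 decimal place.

1.0 mcg/mL

f = (1/2)^(τ/t½) = (1/2)^(82/29) ≈ 0.1409.
C₀ = D/Vd = 342/53 ≈ 6.453 mcg/mL.
Before the 3rd dose, 2 doses have been given. Superposition: Cmin = C₀·(f + f²).
≈ 6.453 × (0.1409 + 0.0199) ≈ 6.453 × 0.1608 ≈ 1.038 mcg/mL.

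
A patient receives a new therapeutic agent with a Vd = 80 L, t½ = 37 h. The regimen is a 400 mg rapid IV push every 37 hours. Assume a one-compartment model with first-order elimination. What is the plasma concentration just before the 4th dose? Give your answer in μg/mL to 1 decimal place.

f = (1/2)^(τ/t½) = (1/2)^(37/37) ≈ 0.5000.
C₀ = D/Vd = 400/80 ≈ 5.000 μg/mL.
Before the 4th dose, 3 doses have been given. Superposition: Cmin = C₀·(f + f² + … + f^3).
≈ 5.000 × (0.5000 + 0.2500 + 0.1250) ≈ 5.000 × 0.8750 ≈ 4.375 μg/mL.

4.4 μg/mL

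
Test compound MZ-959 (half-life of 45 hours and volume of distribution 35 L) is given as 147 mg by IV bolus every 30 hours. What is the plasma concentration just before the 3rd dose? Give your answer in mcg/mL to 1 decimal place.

f = (1/2)^(τ/t½) = (1/2)^(30/45) ≈ 0.6300.
C₀ = D/Vd = 147/35 ≈ 4.200 mcg/mL.
Before the 3rd dose, 2 doses have been given. Superposition: Cmin = C₀·(f + f²).
≈ 4.200 × (0.6300 + 0.3969) ≈ 4.200 × 1.0269 ≈ 4.313 mcg/mL.

4.3 mcg/mL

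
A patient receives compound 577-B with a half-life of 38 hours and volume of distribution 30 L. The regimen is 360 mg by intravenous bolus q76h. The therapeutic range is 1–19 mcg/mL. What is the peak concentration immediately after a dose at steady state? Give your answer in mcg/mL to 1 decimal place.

16.0 mcg/mL

The dosing interval is 2 half-lives, so f = 2^(−2) = 0.25.
At steady state, R = 1/(1 − 0.25) = 4/3.
Single-dose peak C₀ = D/Vd = 360/30 = 12 mcg/mL.
Steady-state peak Cmax,ss = C₀·R = 12 × 4/3 ≈ 16.000 mcg/mL.
Peak 16.0 mcg/mL vs MTC 19 mcg/mL: below toxic threshold.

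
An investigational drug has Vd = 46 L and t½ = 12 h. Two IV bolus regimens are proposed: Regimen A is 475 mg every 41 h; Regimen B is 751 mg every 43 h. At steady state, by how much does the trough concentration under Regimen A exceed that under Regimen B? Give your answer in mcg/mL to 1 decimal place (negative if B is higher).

-0.4 mcg/mL

Regimen A: f = (1/2)^(41/12) ≈ 0.0936; Cmin,ss = (475/46)·f/(1−f) ≈ 1.066 mcg/mL.
Regimen B: f = (1/2)^(43/12) ≈ 0.0834; Cmin,ss = (751/46)·f/(1−f) ≈ 1.485 mcg/mL.
Difference ≈ 1.066 − 1.485 ≈ -0.419 mcg/mL.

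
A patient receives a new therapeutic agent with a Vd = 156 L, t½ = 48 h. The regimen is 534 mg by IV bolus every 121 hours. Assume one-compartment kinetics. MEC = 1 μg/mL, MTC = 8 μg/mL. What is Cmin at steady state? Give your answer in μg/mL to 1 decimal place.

0.7 μg/mL

k = ln2/t½ = ln2/48 ≈ 0.014441 h⁻¹; fraction remaining f = e^(−kτ) = e^(−0.014441×121) ≈ 0.1742.
At steady state, accumulation factor R = 1/(1 − e^(−kτ)) ≈ 1.2109.
Single-dose peak C₀ = D/Vd = 534/156 ≈ 3.423 μg/mL.
Cmax,ss = C₀/(1 − f) ≈ 3.423/0.8258 ≈ 4.145 μg/mL.
Steady-state trough Cmin,ss = Cmax,ss·f ≈ 4.145 × 0.1742 ≈ 0.722 μg/mL.
Trough 0.7 μg/mL vs MEC 1 μg/mL: subtherapeutic.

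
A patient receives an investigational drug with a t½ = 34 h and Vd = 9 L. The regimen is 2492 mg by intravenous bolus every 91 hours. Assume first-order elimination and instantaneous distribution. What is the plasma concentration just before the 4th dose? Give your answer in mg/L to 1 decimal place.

f = (1/2)^(τ/t½) = (1/2)^(91/34) ≈ 0.1564.
C₀ = D/Vd = 2492/9 ≈ 276.889 mg/L.
Before the 4th dose, 3 doses have been given. Superposition: Cmin = C₀·(f + f² + … + f^3).
≈ 276.889 × (0.1564 + 0.0245 + 0.0038) ≈ 276.889 × 0.1847 ≈ 51.141 mg/L.

51.1 mg/L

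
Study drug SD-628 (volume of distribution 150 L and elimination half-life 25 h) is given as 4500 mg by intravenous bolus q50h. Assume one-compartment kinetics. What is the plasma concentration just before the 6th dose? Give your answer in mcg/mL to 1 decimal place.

f = (1/2)^(τ/t½) = (1/2)^(50/25) ≈ 0.2500.
C₀ = D/Vd = 4500/150 ≈ 30.000 mcg/mL.
Before the 6th dose, 5 doses have been given. Superposition: Cmin = C₀·(f + f² + … + f^5).
≈ 30.000 × (0.2500 + 0.0625 + 0.0156 + 0.0039 + 0.0010) ≈ 30.000 × 0.3330 ≈ 9.990 mcg/mL.

10.0 mcg/mL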